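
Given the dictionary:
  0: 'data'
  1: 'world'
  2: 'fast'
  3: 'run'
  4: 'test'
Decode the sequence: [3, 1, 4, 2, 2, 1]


Look up each index in the dictionary:
  3 -> 'run'
  1 -> 'world'
  4 -> 'test'
  2 -> 'fast'
  2 -> 'fast'
  1 -> 'world'

Decoded: "run world test fast fast world"


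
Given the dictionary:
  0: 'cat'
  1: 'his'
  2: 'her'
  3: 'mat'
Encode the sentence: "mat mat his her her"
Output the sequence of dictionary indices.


Look up each word in the dictionary:
  'mat' -> 3
  'mat' -> 3
  'his' -> 1
  'her' -> 2
  'her' -> 2

Encoded: [3, 3, 1, 2, 2]


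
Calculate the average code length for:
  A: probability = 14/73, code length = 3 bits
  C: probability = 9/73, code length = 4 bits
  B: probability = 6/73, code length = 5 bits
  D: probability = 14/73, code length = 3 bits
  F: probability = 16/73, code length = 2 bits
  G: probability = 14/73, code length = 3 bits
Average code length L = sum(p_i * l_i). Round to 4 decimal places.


Weighted contributions p_i * l_i:
  A: (14/73) * 3 = 42/73
  C: (9/73) * 4 = 36/73
  B: (6/73) * 5 = 30/73
  D: (14/73) * 3 = 42/73
  F: (16/73) * 2 = 32/73
  G: (14/73) * 3 = 42/73
Sum = (42 + 36 + 30 + 42 + 32 + 42)/73 = 224/73

L = 224/73 = 3.0685 bits/symbol


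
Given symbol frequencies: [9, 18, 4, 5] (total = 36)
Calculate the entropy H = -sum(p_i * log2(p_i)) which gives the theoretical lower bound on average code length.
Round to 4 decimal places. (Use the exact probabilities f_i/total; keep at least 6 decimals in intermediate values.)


Per-symbol terms -p_i * log2(p_i) with p_i = f_i/36:
  p = 9/36 = 0.250000: log2(p) = -2.000000, -p*log2(p) = 0.500000
  p = 18/36 = 0.500000: log2(p) = -1.000000, -p*log2(p) = 0.500000
  p = 4/36 = 0.111111: log2(p) = -3.169925, -p*log2(p) = 0.352214
  p = 5/36 = 0.138889: log2(p) = -2.847997, -p*log2(p) = 0.395555
H = 0.500000 + 0.500000 + 0.352214 + 0.395555 = 1.747769

H = 1.7478 bits/symbol


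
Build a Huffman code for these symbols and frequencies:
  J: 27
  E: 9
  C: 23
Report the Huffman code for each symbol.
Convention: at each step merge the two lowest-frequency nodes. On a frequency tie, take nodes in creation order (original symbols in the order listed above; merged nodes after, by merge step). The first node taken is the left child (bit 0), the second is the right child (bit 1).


Huffman tree construction:
Step 1: Merge E(9) + C(23) = 32
Step 2: Merge J(27) + (E+C)(32) = 59
Read each symbol's code off the tree from the root (left child = 0, right child = 1).

Codes:
  J: 0 (length 1)
  E: 10 (length 2)
  C: 11 (length 2)
Average code length: 91/59 = 1.5424 bits/symbol


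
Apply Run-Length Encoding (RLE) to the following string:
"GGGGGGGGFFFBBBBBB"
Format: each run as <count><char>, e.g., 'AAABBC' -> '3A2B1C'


Scanning runs left to right:
  i=0: run of 'G' x 8 -> '8G'
  i=8: run of 'F' x 3 -> '3F'
  i=11: run of 'B' x 6 -> '6B'

RLE = 8G3F6B


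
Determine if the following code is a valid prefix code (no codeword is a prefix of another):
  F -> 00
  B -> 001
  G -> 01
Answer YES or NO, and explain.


Checking each pair (does one codeword prefix another?):
  F='00' vs B='001': prefix -- VIOLATION

NO -- this is NOT a valid prefix code. F (00) is a prefix of B (001).


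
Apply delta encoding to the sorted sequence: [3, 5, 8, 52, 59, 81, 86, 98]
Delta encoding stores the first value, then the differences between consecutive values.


First value: 3
Deltas:
  5 - 3 = 2
  8 - 5 = 3
  52 - 8 = 44
  59 - 52 = 7
  81 - 59 = 22
  86 - 81 = 5
  98 - 86 = 12


Delta encoded: [3, 2, 3, 44, 7, 22, 5, 12]


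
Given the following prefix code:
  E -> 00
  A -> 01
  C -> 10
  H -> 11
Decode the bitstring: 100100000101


Decoding step by step:
Bits 10 -> C
Bits 01 -> A
Bits 00 -> E
Bits 00 -> E
Bits 01 -> A
Bits 01 -> A


Decoded message: CAEEAA


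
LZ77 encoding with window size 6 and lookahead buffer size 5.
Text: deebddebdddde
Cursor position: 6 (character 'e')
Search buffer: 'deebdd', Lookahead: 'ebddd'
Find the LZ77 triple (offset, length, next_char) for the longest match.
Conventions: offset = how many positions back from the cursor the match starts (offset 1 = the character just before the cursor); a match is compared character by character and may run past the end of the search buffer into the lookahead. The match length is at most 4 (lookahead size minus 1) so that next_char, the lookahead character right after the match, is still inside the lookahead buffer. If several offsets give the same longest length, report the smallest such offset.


Try each offset into the search buffer:
  offset=1 (pos 5, char 'd'): match length 0
  offset=2 (pos 4, char 'd'): match length 0
  offset=3 (pos 3, char 'b'): match length 0
  offset=4 (pos 2, char 'e'): match length 4
  offset=5 (pos 1, char 'e'): match length 1
  offset=6 (pos 0, char 'd'): match length 0
Longest match has length 4 at offset 4.
next_char = character at position 6 + 4 = 10 -> 'd'

Best match: offset=4, length=4 (matching 'ebdd' starting at position 2)
LZ77 triple: (4, 4, 'd')


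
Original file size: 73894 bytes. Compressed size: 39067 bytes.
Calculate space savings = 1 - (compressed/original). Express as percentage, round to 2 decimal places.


ratio = compressed/original = 39067/73894 = 0.52869
savings = 1 - ratio = 1 - 0.52869 = 0.47131
as a percentage: 0.47131 * 100 = 47.13%

Space savings = 1 - 39067/73894 = 47.13%


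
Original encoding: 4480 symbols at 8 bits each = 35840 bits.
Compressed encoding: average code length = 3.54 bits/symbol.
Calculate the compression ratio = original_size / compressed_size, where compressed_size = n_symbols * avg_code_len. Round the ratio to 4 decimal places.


original_size = n_symbols * orig_bits = 4480 * 8 = 35840 bits
compressed_size = n_symbols * avg_code_len = 4480 * 3.54 = 15859.2 bits
ratio = original_size / compressed_size = 35840 / 15859.2 = 2.2599

Compression ratio = 2.2599


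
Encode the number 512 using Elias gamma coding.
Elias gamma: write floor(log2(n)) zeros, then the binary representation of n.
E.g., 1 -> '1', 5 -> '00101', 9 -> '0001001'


num_bits = floor(log2(512)) + 1 = 10
leading_zeros = num_bits - 1 = 9
binary(512) = 1000000000

Elias gamma(512) = '000000000' + '1000000000' = 0000000001000000000 (19 bits)


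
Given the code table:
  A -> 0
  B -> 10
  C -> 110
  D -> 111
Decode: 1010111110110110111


Decoding:
10 -> B
10 -> B
111 -> D
110 -> C
110 -> C
110 -> C
111 -> D


Result: BBDCCCD


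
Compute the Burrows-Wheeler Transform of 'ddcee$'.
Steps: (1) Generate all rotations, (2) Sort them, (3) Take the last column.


Rotations (sorted):
  0: $ddcee -> last char: e
  1: cee$dd -> last char: d
  2: dcee$d -> last char: d
  3: ddcee$ -> last char: $
  4: e$ddce -> last char: e
  5: ee$ddc -> last char: c


BWT = edd$ec


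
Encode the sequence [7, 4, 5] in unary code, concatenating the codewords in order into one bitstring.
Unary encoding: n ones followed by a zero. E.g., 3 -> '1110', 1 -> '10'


Encode each number as n ones followed by a terminating 0:
  7 -> 11111110 (8 bits)
  4 -> 11110 (5 bits)
  5 -> 111110 (6 bits)
Total length = 8 + 5 + 6 = 19 bits.

Unary([7, 4, 5]) = 1111111011110111110 (19 bits)


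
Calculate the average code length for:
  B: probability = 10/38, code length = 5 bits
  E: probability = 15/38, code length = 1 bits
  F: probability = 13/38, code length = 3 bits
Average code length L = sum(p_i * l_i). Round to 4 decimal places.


Weighted contributions p_i * l_i:
  B: (10/38) * 5 = 50/38
  E: (15/38) * 1 = 15/38
  F: (13/38) * 3 = 39/38
Sum = (50 + 15 + 39)/38 = 104/38

L = 104/38 = 2.7368 bits/symbol


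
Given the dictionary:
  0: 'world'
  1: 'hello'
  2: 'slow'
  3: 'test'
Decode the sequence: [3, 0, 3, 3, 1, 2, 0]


Look up each index in the dictionary:
  3 -> 'test'
  0 -> 'world'
  3 -> 'test'
  3 -> 'test'
  1 -> 'hello'
  2 -> 'slow'
  0 -> 'world'

Decoded: "test world test test hello slow world"


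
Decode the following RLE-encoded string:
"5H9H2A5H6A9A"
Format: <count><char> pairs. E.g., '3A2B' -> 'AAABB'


Expanding each <count><char> pair:
  5H -> 'HHHHH'
  9H -> 'HHHHHHHHH'
  2A -> 'AA'
  5H -> 'HHHHH'
  6A -> 'AAAAAA'
  9A -> 'AAAAAAAAA'

Decoded = HHHHHHHHHHHHHHAAHHHHHAAAAAAAAAAAAAAA


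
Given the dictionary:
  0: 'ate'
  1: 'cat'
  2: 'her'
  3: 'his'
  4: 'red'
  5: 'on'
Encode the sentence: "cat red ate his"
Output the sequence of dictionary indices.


Look up each word in the dictionary:
  'cat' -> 1
  'red' -> 4
  'ate' -> 0
  'his' -> 3

Encoded: [1, 4, 0, 3]


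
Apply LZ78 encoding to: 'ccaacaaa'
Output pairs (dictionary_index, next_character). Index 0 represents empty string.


LZ78 encoding steps:
Dictionary: {0: ''}
Step 1: w='' (idx 0), next='c' -> output (0, 'c'), add 'c' as idx 1
Step 2: w='c' (idx 1), next='a' -> output (1, 'a'), add 'ca' as idx 2
Step 3: w='' (idx 0), next='a' -> output (0, 'a'), add 'a' as idx 3
Step 4: w='ca' (idx 2), next='a' -> output (2, 'a'), add 'caa' as idx 4
Step 5: w='a' (idx 3), end of input -> output (3, '')


Encoded: [(0, 'c'), (1, 'a'), (0, 'a'), (2, 'a'), (3, '')]


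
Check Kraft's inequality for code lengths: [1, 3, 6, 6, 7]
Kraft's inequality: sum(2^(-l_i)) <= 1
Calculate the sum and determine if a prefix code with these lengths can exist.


Sum = 2^(-1) + 2^(-3) + 2^(-6) + 2^(-6) + 2^(-7)
    = 0.5 + 0.125 + 0.015625 + 0.015625 + 0.0078125
    = 85/128 = 0.6640625
Since 0.6640625 <= 1, Kraft's inequality IS satisfied.
A prefix code with these lengths CAN exist.

Kraft sum = 0.6640625. Satisfied.


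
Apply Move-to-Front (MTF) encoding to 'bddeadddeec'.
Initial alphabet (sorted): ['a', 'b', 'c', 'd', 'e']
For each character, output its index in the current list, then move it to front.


MTF encoding:
'b': index 1 in ['a', 'b', 'c', 'd', 'e'] -> ['b', 'a', 'c', 'd', 'e']
'd': index 3 in ['b', 'a', 'c', 'd', 'e'] -> ['d', 'b', 'a', 'c', 'e']
'd': index 0 in ['d', 'b', 'a', 'c', 'e'] -> ['d', 'b', 'a', 'c', 'e']
'e': index 4 in ['d', 'b', 'a', 'c', 'e'] -> ['e', 'd', 'b', 'a', 'c']
'a': index 3 in ['e', 'd', 'b', 'a', 'c'] -> ['a', 'e', 'd', 'b', 'c']
'd': index 2 in ['a', 'e', 'd', 'b', 'c'] -> ['d', 'a', 'e', 'b', 'c']
'd': index 0 in ['d', 'a', 'e', 'b', 'c'] -> ['d', 'a', 'e', 'b', 'c']
'd': index 0 in ['d', 'a', 'e', 'b', 'c'] -> ['d', 'a', 'e', 'b', 'c']
'e': index 2 in ['d', 'a', 'e', 'b', 'c'] -> ['e', 'd', 'a', 'b', 'c']
'e': index 0 in ['e', 'd', 'a', 'b', 'c'] -> ['e', 'd', 'a', 'b', 'c']
'c': index 4 in ['e', 'd', 'a', 'b', 'c'] -> ['c', 'e', 'd', 'a', 'b']


Output: [1, 3, 0, 4, 3, 2, 0, 0, 2, 0, 4]


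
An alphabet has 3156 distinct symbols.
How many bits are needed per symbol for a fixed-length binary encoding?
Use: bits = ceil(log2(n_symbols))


log2(3156) = 11.6239
Bracket: 2^11 = 2048 < 3156 <= 2^12 = 4096
So ceil(log2(3156)) = 12

bits = ceil(log2(3156)) = ceil(11.6239) = 12 bits


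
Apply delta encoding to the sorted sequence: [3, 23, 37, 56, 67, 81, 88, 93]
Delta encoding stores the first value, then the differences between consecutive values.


First value: 3
Deltas:
  23 - 3 = 20
  37 - 23 = 14
  56 - 37 = 19
  67 - 56 = 11
  81 - 67 = 14
  88 - 81 = 7
  93 - 88 = 5


Delta encoded: [3, 20, 14, 19, 11, 14, 7, 5]


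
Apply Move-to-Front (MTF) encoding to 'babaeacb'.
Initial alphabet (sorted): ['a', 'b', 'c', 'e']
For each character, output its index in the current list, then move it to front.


MTF encoding:
'b': index 1 in ['a', 'b', 'c', 'e'] -> ['b', 'a', 'c', 'e']
'a': index 1 in ['b', 'a', 'c', 'e'] -> ['a', 'b', 'c', 'e']
'b': index 1 in ['a', 'b', 'c', 'e'] -> ['b', 'a', 'c', 'e']
'a': index 1 in ['b', 'a', 'c', 'e'] -> ['a', 'b', 'c', 'e']
'e': index 3 in ['a', 'b', 'c', 'e'] -> ['e', 'a', 'b', 'c']
'a': index 1 in ['e', 'a', 'b', 'c'] -> ['a', 'e', 'b', 'c']
'c': index 3 in ['a', 'e', 'b', 'c'] -> ['c', 'a', 'e', 'b']
'b': index 3 in ['c', 'a', 'e', 'b'] -> ['b', 'c', 'a', 'e']


Output: [1, 1, 1, 1, 3, 1, 3, 3]


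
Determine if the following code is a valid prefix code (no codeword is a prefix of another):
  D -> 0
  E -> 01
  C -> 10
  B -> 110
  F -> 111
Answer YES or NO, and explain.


Checking each pair (does one codeword prefix another?):
  D='0' vs E='01': prefix -- VIOLATION

NO -- this is NOT a valid prefix code. D (0) is a prefix of E (01).


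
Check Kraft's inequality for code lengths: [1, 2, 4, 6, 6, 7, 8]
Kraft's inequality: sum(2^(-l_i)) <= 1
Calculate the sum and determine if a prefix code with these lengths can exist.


Sum = 2^(-1) + 2^(-2) + 2^(-4) + 2^(-6) + 2^(-6) + 2^(-7) + 2^(-8)
    = 0.5 + 0.25 + 0.0625 + 0.015625 + 0.015625 + 0.0078125 + 0.00390625
    = 219/256 = 0.85546875
Since 0.85546875 <= 1, Kraft's inequality IS satisfied.
A prefix code with these lengths CAN exist.

Kraft sum = 0.85546875. Satisfied.


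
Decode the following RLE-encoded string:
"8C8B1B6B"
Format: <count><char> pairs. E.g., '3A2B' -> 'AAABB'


Expanding each <count><char> pair:
  8C -> 'CCCCCCCC'
  8B -> 'BBBBBBBB'
  1B -> 'B'
  6B -> 'BBBBBB'

Decoded = CCCCCCCCBBBBBBBBBBBBBBB


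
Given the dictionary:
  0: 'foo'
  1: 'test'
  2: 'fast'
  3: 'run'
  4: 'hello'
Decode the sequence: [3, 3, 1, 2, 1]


Look up each index in the dictionary:
  3 -> 'run'
  3 -> 'run'
  1 -> 'test'
  2 -> 'fast'
  1 -> 'test'

Decoded: "run run test fast test"


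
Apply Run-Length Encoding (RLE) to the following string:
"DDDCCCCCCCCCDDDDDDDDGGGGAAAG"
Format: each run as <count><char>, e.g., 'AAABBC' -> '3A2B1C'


Scanning runs left to right:
  i=0: run of 'D' x 3 -> '3D'
  i=3: run of 'C' x 9 -> '9C'
  i=12: run of 'D' x 8 -> '8D'
  i=20: run of 'G' x 4 -> '4G'
  i=24: run of 'A' x 3 -> '3A'
  i=27: run of 'G' x 1 -> '1G'

RLE = 3D9C8D4G3A1G


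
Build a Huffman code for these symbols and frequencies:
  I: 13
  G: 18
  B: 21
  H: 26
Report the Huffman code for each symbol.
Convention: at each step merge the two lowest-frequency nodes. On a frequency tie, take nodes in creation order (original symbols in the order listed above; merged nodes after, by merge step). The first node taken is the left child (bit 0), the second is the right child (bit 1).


Huffman tree construction:
Step 1: Merge I(13) + G(18) = 31
Step 2: Merge B(21) + H(26) = 47
Step 3: Merge (I+G)(31) + (B+H)(47) = 78
Read each symbol's code off the tree from the root (left child = 0, right child = 1).

Codes:
  I: 00 (length 2)
  G: 01 (length 2)
  B: 10 (length 2)
  H: 11 (length 2)
Average code length: 156/78 = 2.0000 bits/symbol


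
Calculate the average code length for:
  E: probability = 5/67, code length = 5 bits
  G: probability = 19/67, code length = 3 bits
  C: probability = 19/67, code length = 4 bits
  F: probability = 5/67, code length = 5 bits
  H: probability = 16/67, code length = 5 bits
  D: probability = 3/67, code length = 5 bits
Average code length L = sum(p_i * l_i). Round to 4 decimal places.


Weighted contributions p_i * l_i:
  E: (5/67) * 5 = 25/67
  G: (19/67) * 3 = 57/67
  C: (19/67) * 4 = 76/67
  F: (5/67) * 5 = 25/67
  H: (16/67) * 5 = 80/67
  D: (3/67) * 5 = 15/67
Sum = (25 + 57 + 76 + 25 + 80 + 15)/67 = 278/67

L = 278/67 = 4.1493 bits/symbol


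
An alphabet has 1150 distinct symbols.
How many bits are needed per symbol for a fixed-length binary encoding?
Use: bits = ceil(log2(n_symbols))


log2(1150) = 10.1674
Bracket: 2^10 = 1024 < 1150 <= 2^11 = 2048
So ceil(log2(1150)) = 11

bits = ceil(log2(1150)) = ceil(10.1674) = 11 bits


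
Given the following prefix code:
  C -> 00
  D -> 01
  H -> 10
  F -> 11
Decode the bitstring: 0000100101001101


Decoding step by step:
Bits 00 -> C
Bits 00 -> C
Bits 10 -> H
Bits 01 -> D
Bits 01 -> D
Bits 00 -> C
Bits 11 -> F
Bits 01 -> D


Decoded message: CCHDDCFD


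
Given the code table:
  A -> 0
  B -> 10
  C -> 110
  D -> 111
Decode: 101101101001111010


Decoding:
10 -> B
110 -> C
110 -> C
10 -> B
0 -> A
111 -> D
10 -> B
10 -> B


Result: BCCBADBB


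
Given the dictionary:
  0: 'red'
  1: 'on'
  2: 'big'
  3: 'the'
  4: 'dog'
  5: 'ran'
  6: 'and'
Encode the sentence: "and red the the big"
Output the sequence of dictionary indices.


Look up each word in the dictionary:
  'and' -> 6
  'red' -> 0
  'the' -> 3
  'the' -> 3
  'big' -> 2

Encoded: [6, 0, 3, 3, 2]


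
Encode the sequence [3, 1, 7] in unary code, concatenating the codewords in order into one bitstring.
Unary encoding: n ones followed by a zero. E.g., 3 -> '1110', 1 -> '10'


Encode each number as n ones followed by a terminating 0:
  3 -> 1110 (4 bits)
  1 -> 10 (2 bits)
  7 -> 11111110 (8 bits)
Total length = 4 + 2 + 8 = 14 bits.

Unary([3, 1, 7]) = 11101011111110 (14 bits)


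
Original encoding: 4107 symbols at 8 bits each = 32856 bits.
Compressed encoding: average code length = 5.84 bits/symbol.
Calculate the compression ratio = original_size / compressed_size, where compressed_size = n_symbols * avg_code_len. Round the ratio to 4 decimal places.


original_size = n_symbols * orig_bits = 4107 * 8 = 32856 bits
compressed_size = n_symbols * avg_code_len = 4107 * 5.84 = 23984.88 bits
ratio = original_size / compressed_size = 32856 / 23984.88 = 1.3699

Compression ratio = 1.3699


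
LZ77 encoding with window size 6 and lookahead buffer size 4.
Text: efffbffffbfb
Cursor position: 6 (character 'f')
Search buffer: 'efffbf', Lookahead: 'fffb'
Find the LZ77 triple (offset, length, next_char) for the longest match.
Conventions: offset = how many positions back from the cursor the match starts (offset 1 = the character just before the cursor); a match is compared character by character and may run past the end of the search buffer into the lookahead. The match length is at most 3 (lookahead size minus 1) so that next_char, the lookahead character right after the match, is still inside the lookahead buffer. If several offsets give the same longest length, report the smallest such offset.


Try each offset into the search buffer:
  offset=1 (pos 5, char 'f'): match length 3
  offset=2 (pos 4, char 'b'): match length 0
  offset=3 (pos 3, char 'f'): match length 1
  offset=4 (pos 2, char 'f'): match length 2
  offset=5 (pos 1, char 'f'): match length 3
  offset=6 (pos 0, char 'e'): match length 0
Longest match has length 3, found at offsets 1, 5; take the smallest, offset 1.
next_char = character at position 6 + 3 = 9 -> 'b'

Best match: offset=1, length=3 (matching 'fff' starting at position 5)
LZ77 triple: (1, 3, 'b')


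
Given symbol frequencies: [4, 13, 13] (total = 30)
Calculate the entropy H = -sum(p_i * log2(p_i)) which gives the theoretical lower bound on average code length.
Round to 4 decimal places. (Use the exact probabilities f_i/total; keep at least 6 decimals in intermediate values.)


Per-symbol terms -p_i * log2(p_i) with p_i = f_i/30:
  p = 4/30 = 0.133333: log2(p) = -2.906891, -p*log2(p) = 0.387585
  p = 13/30 = 0.433333: log2(p) = -1.206451, -p*log2(p) = 0.522795
  p = 13/30 = 0.433333: log2(p) = -1.206451, -p*log2(p) = 0.522795
H = 0.387585 + 0.522795 + 0.522795 = 1.433175

H = 1.4332 bits/symbol


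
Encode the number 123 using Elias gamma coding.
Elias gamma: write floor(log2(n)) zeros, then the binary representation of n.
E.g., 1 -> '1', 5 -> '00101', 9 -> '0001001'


num_bits = floor(log2(123)) + 1 = 7
leading_zeros = num_bits - 1 = 6
binary(123) = 1111011

Elias gamma(123) = '000000' + '1111011' = 0000001111011 (13 bits)


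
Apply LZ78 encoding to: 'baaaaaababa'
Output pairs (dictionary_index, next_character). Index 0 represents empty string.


LZ78 encoding steps:
Dictionary: {0: ''}
Step 1: w='' (idx 0), next='b' -> output (0, 'b'), add 'b' as idx 1
Step 2: w='' (idx 0), next='a' -> output (0, 'a'), add 'a' as idx 2
Step 3: w='a' (idx 2), next='a' -> output (2, 'a'), add 'aa' as idx 3
Step 4: w='aa' (idx 3), next='a' -> output (3, 'a'), add 'aaa' as idx 4
Step 5: w='b' (idx 1), next='a' -> output (1, 'a'), add 'ba' as idx 5
Step 6: w='ba' (idx 5), end of input -> output (5, '')


Encoded: [(0, 'b'), (0, 'a'), (2, 'a'), (3, 'a'), (1, 'a'), (5, '')]


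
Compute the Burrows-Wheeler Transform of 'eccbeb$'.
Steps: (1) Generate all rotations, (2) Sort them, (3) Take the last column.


Rotations (sorted):
  0: $eccbeb -> last char: b
  1: b$eccbe -> last char: e
  2: beb$ecc -> last char: c
  3: cbeb$ec -> last char: c
  4: ccbeb$e -> last char: e
  5: eb$eccb -> last char: b
  6: eccbeb$ -> last char: $


BWT = becceb$


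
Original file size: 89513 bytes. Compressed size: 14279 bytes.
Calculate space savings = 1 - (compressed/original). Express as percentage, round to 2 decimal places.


ratio = compressed/original = 14279/89513 = 0.159519
savings = 1 - ratio = 1 - 0.159519 = 0.840481
as a percentage: 0.840481 * 100 = 84.05%

Space savings = 1 - 14279/89513 = 84.05%


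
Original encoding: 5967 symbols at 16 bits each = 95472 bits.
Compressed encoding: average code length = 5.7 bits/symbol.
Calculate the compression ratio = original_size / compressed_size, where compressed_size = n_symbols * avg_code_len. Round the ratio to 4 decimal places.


original_size = n_symbols * orig_bits = 5967 * 16 = 95472 bits
compressed_size = n_symbols * avg_code_len = 5967 * 5.7 = 34011.9 bits
ratio = original_size / compressed_size = 95472 / 34011.9 = 2.807

Compression ratio = 2.807


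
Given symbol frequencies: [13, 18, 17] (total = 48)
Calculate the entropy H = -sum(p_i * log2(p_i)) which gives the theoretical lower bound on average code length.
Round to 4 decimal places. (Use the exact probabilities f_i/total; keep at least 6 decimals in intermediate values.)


Per-symbol terms -p_i * log2(p_i) with p_i = f_i/48:
  p = 13/48 = 0.270833: log2(p) = -1.884523, -p*log2(p) = 0.510392
  p = 18/48 = 0.375000: log2(p) = -1.415037, -p*log2(p) = 0.530639
  p = 17/48 = 0.354167: log2(p) = -1.497500, -p*log2(p) = 0.530364
H = 0.510392 + 0.530639 + 0.530364 = 1.571395

H = 1.5714 bits/symbol


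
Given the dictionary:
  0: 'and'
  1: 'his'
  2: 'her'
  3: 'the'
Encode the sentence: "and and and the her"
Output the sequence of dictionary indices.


Look up each word in the dictionary:
  'and' -> 0
  'and' -> 0
  'and' -> 0
  'the' -> 3
  'her' -> 2

Encoded: [0, 0, 0, 3, 2]


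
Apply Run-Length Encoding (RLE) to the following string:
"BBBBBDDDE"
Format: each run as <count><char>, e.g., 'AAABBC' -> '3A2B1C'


Scanning runs left to right:
  i=0: run of 'B' x 5 -> '5B'
  i=5: run of 'D' x 3 -> '3D'
  i=8: run of 'E' x 1 -> '1E'

RLE = 5B3D1E


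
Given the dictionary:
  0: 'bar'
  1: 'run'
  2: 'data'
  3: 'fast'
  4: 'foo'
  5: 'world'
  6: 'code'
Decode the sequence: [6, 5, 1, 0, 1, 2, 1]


Look up each index in the dictionary:
  6 -> 'code'
  5 -> 'world'
  1 -> 'run'
  0 -> 'bar'
  1 -> 'run'
  2 -> 'data'
  1 -> 'run'

Decoded: "code world run bar run data run"


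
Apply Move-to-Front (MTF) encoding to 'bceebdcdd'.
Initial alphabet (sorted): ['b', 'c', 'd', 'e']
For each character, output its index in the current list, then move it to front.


MTF encoding:
'b': index 0 in ['b', 'c', 'd', 'e'] -> ['b', 'c', 'd', 'e']
'c': index 1 in ['b', 'c', 'd', 'e'] -> ['c', 'b', 'd', 'e']
'e': index 3 in ['c', 'b', 'd', 'e'] -> ['e', 'c', 'b', 'd']
'e': index 0 in ['e', 'c', 'b', 'd'] -> ['e', 'c', 'b', 'd']
'b': index 2 in ['e', 'c', 'b', 'd'] -> ['b', 'e', 'c', 'd']
'd': index 3 in ['b', 'e', 'c', 'd'] -> ['d', 'b', 'e', 'c']
'c': index 3 in ['d', 'b', 'e', 'c'] -> ['c', 'd', 'b', 'e']
'd': index 1 in ['c', 'd', 'b', 'e'] -> ['d', 'c', 'b', 'e']
'd': index 0 in ['d', 'c', 'b', 'e'] -> ['d', 'c', 'b', 'e']


Output: [0, 1, 3, 0, 2, 3, 3, 1, 0]


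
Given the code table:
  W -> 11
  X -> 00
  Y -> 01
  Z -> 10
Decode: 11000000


Decoding:
11 -> W
00 -> X
00 -> X
00 -> X


Result: WXXX


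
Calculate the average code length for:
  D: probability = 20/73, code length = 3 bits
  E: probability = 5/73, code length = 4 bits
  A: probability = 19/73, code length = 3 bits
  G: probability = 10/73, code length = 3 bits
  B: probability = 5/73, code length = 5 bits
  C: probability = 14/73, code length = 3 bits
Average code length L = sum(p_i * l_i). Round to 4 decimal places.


Weighted contributions p_i * l_i:
  D: (20/73) * 3 = 60/73
  E: (5/73) * 4 = 20/73
  A: (19/73) * 3 = 57/73
  G: (10/73) * 3 = 30/73
  B: (5/73) * 5 = 25/73
  C: (14/73) * 3 = 42/73
Sum = (60 + 20 + 57 + 30 + 25 + 42)/73 = 234/73

L = 234/73 = 3.2055 bits/symbol


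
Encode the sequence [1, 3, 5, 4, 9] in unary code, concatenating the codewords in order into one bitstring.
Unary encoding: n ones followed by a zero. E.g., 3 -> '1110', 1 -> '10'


Encode each number as n ones followed by a terminating 0:
  1 -> 10 (2 bits)
  3 -> 1110 (4 bits)
  5 -> 111110 (6 bits)
  4 -> 11110 (5 bits)
  9 -> 1111111110 (10 bits)
Total length = 2 + 4 + 6 + 5 + 10 = 27 bits.

Unary([1, 3, 5, 4, 9]) = 101110111110111101111111110 (27 bits)


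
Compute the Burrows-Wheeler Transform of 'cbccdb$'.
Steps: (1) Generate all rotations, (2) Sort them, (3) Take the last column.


Rotations (sorted):
  0: $cbccdb -> last char: b
  1: b$cbccd -> last char: d
  2: bccdb$c -> last char: c
  3: cbccdb$ -> last char: $
  4: ccdb$cb -> last char: b
  5: cdb$cbc -> last char: c
  6: db$cbcc -> last char: c


BWT = bdc$bcc


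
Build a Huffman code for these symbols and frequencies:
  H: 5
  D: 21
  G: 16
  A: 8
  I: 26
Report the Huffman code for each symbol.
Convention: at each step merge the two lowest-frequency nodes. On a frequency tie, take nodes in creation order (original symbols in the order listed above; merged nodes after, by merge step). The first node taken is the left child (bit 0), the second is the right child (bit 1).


Huffman tree construction:
Step 1: Merge H(5) + A(8) = 13
Step 2: Merge (H+A)(13) + G(16) = 29
Step 3: Merge D(21) + I(26) = 47
Step 4: Merge ((H+A)+G)(29) + (D+I)(47) = 76
Read each symbol's code off the tree from the root (left child = 0, right child = 1).

Codes:
  H: 000 (length 3)
  D: 10 (length 2)
  G: 01 (length 2)
  A: 001 (length 3)
  I: 11 (length 2)
Average code length: 165/76 = 2.1711 bits/symbol


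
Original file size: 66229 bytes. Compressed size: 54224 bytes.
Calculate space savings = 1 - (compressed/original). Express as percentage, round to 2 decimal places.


ratio = compressed/original = 54224/66229 = 0.818735
savings = 1 - ratio = 1 - 0.818735 = 0.181265
as a percentage: 0.181265 * 100 = 18.13%

Space savings = 1 - 54224/66229 = 18.13%


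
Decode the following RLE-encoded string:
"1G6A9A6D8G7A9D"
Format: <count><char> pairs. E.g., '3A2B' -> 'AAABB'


Expanding each <count><char> pair:
  1G -> 'G'
  6A -> 'AAAAAA'
  9A -> 'AAAAAAAAA'
  6D -> 'DDDDDD'
  8G -> 'GGGGGGGG'
  7A -> 'AAAAAAA'
  9D -> 'DDDDDDDDD'

Decoded = GAAAAAAAAAAAAAAADDDDDDGGGGGGGGAAAAAAADDDDDDDDD


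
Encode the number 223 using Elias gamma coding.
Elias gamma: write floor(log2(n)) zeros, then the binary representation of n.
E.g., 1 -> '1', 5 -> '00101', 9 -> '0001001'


num_bits = floor(log2(223)) + 1 = 8
leading_zeros = num_bits - 1 = 7
binary(223) = 11011111

Elias gamma(223) = '0000000' + '11011111' = 000000011011111 (15 bits)


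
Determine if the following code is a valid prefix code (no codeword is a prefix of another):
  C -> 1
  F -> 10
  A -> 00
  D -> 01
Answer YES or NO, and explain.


Checking each pair (does one codeword prefix another?):
  C='1' vs F='10': prefix -- VIOLATION

NO -- this is NOT a valid prefix code. C (1) is a prefix of F (10).


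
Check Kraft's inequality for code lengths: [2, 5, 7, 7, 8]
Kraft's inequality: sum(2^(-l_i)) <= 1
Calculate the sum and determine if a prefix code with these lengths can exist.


Sum = 2^(-2) + 2^(-5) + 2^(-7) + 2^(-7) + 2^(-8)
    = 0.25 + 0.03125 + 0.0078125 + 0.0078125 + 0.00390625
    = 77/256 = 0.30078125
Since 0.30078125 <= 1, Kraft's inequality IS satisfied.
A prefix code with these lengths CAN exist.

Kraft sum = 0.30078125. Satisfied.


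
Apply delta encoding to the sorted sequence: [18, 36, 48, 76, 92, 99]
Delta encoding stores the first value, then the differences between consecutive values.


First value: 18
Deltas:
  36 - 18 = 18
  48 - 36 = 12
  76 - 48 = 28
  92 - 76 = 16
  99 - 92 = 7


Delta encoded: [18, 18, 12, 28, 16, 7]


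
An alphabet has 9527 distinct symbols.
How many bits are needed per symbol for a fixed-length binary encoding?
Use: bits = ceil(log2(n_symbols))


log2(9527) = 13.2178
Bracket: 2^13 = 8192 < 9527 <= 2^14 = 16384
So ceil(log2(9527)) = 14

bits = ceil(log2(9527)) = ceil(13.2178) = 14 bits


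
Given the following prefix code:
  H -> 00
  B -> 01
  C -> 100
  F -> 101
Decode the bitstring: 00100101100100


Decoding step by step:
Bits 00 -> H
Bits 100 -> C
Bits 101 -> F
Bits 100 -> C
Bits 100 -> C


Decoded message: HCFCC


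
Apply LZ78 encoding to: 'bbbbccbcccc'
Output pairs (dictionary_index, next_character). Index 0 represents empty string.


LZ78 encoding steps:
Dictionary: {0: ''}
Step 1: w='' (idx 0), next='b' -> output (0, 'b'), add 'b' as idx 1
Step 2: w='b' (idx 1), next='b' -> output (1, 'b'), add 'bb' as idx 2
Step 3: w='b' (idx 1), next='c' -> output (1, 'c'), add 'bc' as idx 3
Step 4: w='' (idx 0), next='c' -> output (0, 'c'), add 'c' as idx 4
Step 5: w='bc' (idx 3), next='c' -> output (3, 'c'), add 'bcc' as idx 5
Step 6: w='c' (idx 4), next='c' -> output (4, 'c'), add 'cc' as idx 6


Encoded: [(0, 'b'), (1, 'b'), (1, 'c'), (0, 'c'), (3, 'c'), (4, 'c')]


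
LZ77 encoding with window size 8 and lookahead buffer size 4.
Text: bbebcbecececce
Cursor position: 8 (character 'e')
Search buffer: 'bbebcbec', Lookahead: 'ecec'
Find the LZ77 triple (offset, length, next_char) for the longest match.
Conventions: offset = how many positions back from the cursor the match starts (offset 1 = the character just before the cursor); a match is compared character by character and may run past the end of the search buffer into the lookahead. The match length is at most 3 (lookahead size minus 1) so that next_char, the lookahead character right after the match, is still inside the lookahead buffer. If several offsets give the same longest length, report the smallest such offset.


Try each offset into the search buffer:
  offset=1 (pos 7, char 'c'): match length 0
  offset=2 (pos 6, char 'e'): match length 3
  offset=3 (pos 5, char 'b'): match length 0
  offset=4 (pos 4, char 'c'): match length 0
  offset=5 (pos 3, char 'b'): match length 0
  offset=6 (pos 2, char 'e'): match length 1
  offset=7 (pos 1, char 'b'): match length 0
  offset=8 (pos 0, char 'b'): match length 0
Longest match has length 3 at offset 2.
next_char = character at position 8 + 3 = 11 -> 'c'

Best match: offset=2, length=3 (matching 'ece' starting at position 6)
LZ77 triple: (2, 3, 'c')


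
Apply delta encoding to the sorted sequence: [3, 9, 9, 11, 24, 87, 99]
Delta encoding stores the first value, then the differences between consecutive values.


First value: 3
Deltas:
  9 - 3 = 6
  9 - 9 = 0
  11 - 9 = 2
  24 - 11 = 13
  87 - 24 = 63
  99 - 87 = 12


Delta encoded: [3, 6, 0, 2, 13, 63, 12]


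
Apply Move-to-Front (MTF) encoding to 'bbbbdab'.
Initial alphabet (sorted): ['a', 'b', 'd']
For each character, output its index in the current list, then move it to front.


MTF encoding:
'b': index 1 in ['a', 'b', 'd'] -> ['b', 'a', 'd']
'b': index 0 in ['b', 'a', 'd'] -> ['b', 'a', 'd']
'b': index 0 in ['b', 'a', 'd'] -> ['b', 'a', 'd']
'b': index 0 in ['b', 'a', 'd'] -> ['b', 'a', 'd']
'd': index 2 in ['b', 'a', 'd'] -> ['d', 'b', 'a']
'a': index 2 in ['d', 'b', 'a'] -> ['a', 'd', 'b']
'b': index 2 in ['a', 'd', 'b'] -> ['b', 'a', 'd']


Output: [1, 0, 0, 0, 2, 2, 2]


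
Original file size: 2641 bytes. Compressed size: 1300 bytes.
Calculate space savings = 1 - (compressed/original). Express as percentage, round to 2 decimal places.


ratio = compressed/original = 1300/2641 = 0.492238
savings = 1 - ratio = 1 - 0.492238 = 0.507762
as a percentage: 0.507762 * 100 = 50.78%

Space savings = 1 - 1300/2641 = 50.78%


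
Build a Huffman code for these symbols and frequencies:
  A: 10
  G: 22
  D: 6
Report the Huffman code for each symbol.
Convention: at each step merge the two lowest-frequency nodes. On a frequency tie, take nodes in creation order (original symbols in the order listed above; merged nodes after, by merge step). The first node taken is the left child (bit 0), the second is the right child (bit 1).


Huffman tree construction:
Step 1: Merge D(6) + A(10) = 16
Step 2: Merge (D+A)(16) + G(22) = 38
Read each symbol's code off the tree from the root (left child = 0, right child = 1).

Codes:
  A: 01 (length 2)
  G: 1 (length 1)
  D: 00 (length 2)
Average code length: 54/38 = 1.4211 bits/symbol


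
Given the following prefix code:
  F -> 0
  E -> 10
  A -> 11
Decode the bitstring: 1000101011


Decoding step by step:
Bits 10 -> E
Bits 0 -> F
Bits 0 -> F
Bits 10 -> E
Bits 10 -> E
Bits 11 -> A


Decoded message: EFFEEA


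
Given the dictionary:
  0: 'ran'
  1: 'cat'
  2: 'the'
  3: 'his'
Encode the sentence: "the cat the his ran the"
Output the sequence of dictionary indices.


Look up each word in the dictionary:
  'the' -> 2
  'cat' -> 1
  'the' -> 2
  'his' -> 3
  'ran' -> 0
  'the' -> 2

Encoded: [2, 1, 2, 3, 0, 2]


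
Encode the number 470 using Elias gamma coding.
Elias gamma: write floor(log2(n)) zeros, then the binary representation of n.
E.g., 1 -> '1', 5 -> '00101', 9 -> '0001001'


num_bits = floor(log2(470)) + 1 = 9
leading_zeros = num_bits - 1 = 8
binary(470) = 111010110

Elias gamma(470) = '00000000' + '111010110' = 00000000111010110 (17 bits)


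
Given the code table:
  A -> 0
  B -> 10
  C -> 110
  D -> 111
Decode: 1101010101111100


Decoding:
110 -> C
10 -> B
10 -> B
10 -> B
111 -> D
110 -> C
0 -> A


Result: CBBBDCA


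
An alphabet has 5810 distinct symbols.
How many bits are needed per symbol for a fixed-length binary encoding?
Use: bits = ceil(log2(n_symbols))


log2(5810) = 12.5043
Bracket: 2^12 = 4096 < 5810 <= 2^13 = 8192
So ceil(log2(5810)) = 13

bits = ceil(log2(5810)) = ceil(12.5043) = 13 bits


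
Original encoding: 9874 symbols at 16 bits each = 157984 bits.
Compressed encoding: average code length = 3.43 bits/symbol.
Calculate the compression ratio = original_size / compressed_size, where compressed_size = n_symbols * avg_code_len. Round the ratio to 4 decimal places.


original_size = n_symbols * orig_bits = 9874 * 16 = 157984 bits
compressed_size = n_symbols * avg_code_len = 9874 * 3.43 = 33867.82 bits
ratio = original_size / compressed_size = 157984 / 33867.82 = 4.6647

Compression ratio = 4.6647


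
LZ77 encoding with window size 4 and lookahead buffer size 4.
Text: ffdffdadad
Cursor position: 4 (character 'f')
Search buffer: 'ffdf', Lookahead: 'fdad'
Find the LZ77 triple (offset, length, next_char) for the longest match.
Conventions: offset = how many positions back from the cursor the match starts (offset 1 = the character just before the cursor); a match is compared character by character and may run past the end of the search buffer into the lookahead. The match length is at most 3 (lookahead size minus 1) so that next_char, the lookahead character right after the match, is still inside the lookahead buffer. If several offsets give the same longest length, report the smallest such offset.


Try each offset into the search buffer:
  offset=1 (pos 3, char 'f'): match length 1
  offset=2 (pos 2, char 'd'): match length 0
  offset=3 (pos 1, char 'f'): match length 2
  offset=4 (pos 0, char 'f'): match length 1
Longest match has length 2 at offset 3.
next_char = character at position 4 + 2 = 6 -> 'a'

Best match: offset=3, length=2 (matching 'fd' starting at position 1)
LZ77 triple: (3, 2, 'a')


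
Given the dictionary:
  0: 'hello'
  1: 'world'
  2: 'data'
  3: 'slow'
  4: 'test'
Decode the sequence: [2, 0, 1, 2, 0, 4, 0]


Look up each index in the dictionary:
  2 -> 'data'
  0 -> 'hello'
  1 -> 'world'
  2 -> 'data'
  0 -> 'hello'
  4 -> 'test'
  0 -> 'hello'

Decoded: "data hello world data hello test hello"


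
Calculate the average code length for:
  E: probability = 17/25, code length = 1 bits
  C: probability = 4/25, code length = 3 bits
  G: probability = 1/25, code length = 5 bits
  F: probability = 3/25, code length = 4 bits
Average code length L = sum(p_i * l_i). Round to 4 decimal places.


Weighted contributions p_i * l_i:
  E: (17/25) * 1 = 17/25
  C: (4/25) * 3 = 12/25
  G: (1/25) * 5 = 5/25
  F: (3/25) * 4 = 12/25
Sum = (17 + 12 + 5 + 12)/25 = 46/25

L = 46/25 = 1.8400 bits/symbol


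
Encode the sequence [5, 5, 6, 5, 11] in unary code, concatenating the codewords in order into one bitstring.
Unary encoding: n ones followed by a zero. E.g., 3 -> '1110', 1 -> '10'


Encode each number as n ones followed by a terminating 0:
  5 -> 111110 (6 bits)
  5 -> 111110 (6 bits)
  6 -> 1111110 (7 bits)
  5 -> 111110 (6 bits)
  11 -> 111111111110 (12 bits)
Total length = 6 + 6 + 7 + 6 + 12 = 37 bits.

Unary([5, 5, 6, 5, 11]) = 1111101111101111110111110111111111110 (37 bits)


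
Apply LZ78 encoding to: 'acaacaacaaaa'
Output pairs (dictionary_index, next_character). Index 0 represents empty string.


LZ78 encoding steps:
Dictionary: {0: ''}
Step 1: w='' (idx 0), next='a' -> output (0, 'a'), add 'a' as idx 1
Step 2: w='' (idx 0), next='c' -> output (0, 'c'), add 'c' as idx 2
Step 3: w='a' (idx 1), next='a' -> output (1, 'a'), add 'aa' as idx 3
Step 4: w='c' (idx 2), next='a' -> output (2, 'a'), add 'ca' as idx 4
Step 5: w='a' (idx 1), next='c' -> output (1, 'c'), add 'ac' as idx 5
Step 6: w='aa' (idx 3), next='a' -> output (3, 'a'), add 'aaa' as idx 6
Step 7: w='a' (idx 1), end of input -> output (1, '')


Encoded: [(0, 'a'), (0, 'c'), (1, 'a'), (2, 'a'), (1, 'c'), (3, 'a'), (1, '')]


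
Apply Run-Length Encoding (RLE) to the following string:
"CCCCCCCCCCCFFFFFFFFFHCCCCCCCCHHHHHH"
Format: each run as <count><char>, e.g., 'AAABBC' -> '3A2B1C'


Scanning runs left to right:
  i=0: run of 'C' x 11 -> '11C'
  i=11: run of 'F' x 9 -> '9F'
  i=20: run of 'H' x 1 -> '1H'
  i=21: run of 'C' x 8 -> '8C'
  i=29: run of 'H' x 6 -> '6H'

RLE = 11C9F1H8C6H


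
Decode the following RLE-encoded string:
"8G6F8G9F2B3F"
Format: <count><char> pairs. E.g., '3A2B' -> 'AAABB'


Expanding each <count><char> pair:
  8G -> 'GGGGGGGG'
  6F -> 'FFFFFF'
  8G -> 'GGGGGGGG'
  9F -> 'FFFFFFFFF'
  2B -> 'BB'
  3F -> 'FFF'

Decoded = GGGGGGGGFFFFFFGGGGGGGGFFFFFFFFFBBFFF


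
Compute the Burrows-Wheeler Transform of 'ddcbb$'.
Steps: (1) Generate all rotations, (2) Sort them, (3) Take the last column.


Rotations (sorted):
  0: $ddcbb -> last char: b
  1: b$ddcb -> last char: b
  2: bb$ddc -> last char: c
  3: cbb$dd -> last char: d
  4: dcbb$d -> last char: d
  5: ddcbb$ -> last char: $


BWT = bbcdd$


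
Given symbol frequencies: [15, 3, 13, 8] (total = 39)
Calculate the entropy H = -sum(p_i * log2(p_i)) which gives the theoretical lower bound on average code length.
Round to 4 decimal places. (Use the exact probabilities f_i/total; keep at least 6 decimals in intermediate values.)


Per-symbol terms -p_i * log2(p_i) with p_i = f_i/39:
  p = 15/39 = 0.384615: log2(p) = -1.378512, -p*log2(p) = 0.530197
  p = 3/39 = 0.076923: log2(p) = -3.700440, -p*log2(p) = 0.284649
  p = 13/39 = 0.333333: log2(p) = -1.584963, -p*log2(p) = 0.528321
  p = 8/39 = 0.205128: log2(p) = -2.285402, -p*log2(p) = 0.468800
H = 0.530197 + 0.284649 + 0.528321 + 0.468800 = 1.811967

H = 1.812 bits/symbol


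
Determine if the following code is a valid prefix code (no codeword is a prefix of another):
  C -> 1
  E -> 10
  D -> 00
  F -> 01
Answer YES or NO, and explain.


Checking each pair (does one codeword prefix another?):
  C='1' vs E='10': prefix -- VIOLATION

NO -- this is NOT a valid prefix code. C (1) is a prefix of E (10).


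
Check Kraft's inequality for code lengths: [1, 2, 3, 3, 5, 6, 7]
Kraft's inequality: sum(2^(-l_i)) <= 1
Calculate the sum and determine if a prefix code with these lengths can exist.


Sum = 2^(-1) + 2^(-2) + 2^(-3) + 2^(-3) + 2^(-5) + 2^(-6) + 2^(-7)
    = 0.5 + 0.25 + 0.125 + 0.125 + 0.03125 + 0.015625 + 0.0078125
    = 135/128 = 1.0546875
Since 1.0546875 > 1, Kraft's inequality is NOT satisfied.
A prefix code with these lengths CANNOT exist.

Kraft sum = 1.0546875. Not satisfied.
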